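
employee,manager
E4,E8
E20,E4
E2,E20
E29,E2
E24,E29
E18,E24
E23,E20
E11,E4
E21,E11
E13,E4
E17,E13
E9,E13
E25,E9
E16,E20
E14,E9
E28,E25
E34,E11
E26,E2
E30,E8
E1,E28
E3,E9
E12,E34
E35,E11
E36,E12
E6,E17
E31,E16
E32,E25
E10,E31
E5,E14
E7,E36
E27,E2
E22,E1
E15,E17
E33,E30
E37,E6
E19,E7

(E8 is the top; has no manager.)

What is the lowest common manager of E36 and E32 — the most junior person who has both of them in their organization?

E36's chain of managers is E12, E34, E11, E4, E8. E32's chain of managers is E25, E9, E13, E4, E8. The first manager that appears in both chains is E4.

E4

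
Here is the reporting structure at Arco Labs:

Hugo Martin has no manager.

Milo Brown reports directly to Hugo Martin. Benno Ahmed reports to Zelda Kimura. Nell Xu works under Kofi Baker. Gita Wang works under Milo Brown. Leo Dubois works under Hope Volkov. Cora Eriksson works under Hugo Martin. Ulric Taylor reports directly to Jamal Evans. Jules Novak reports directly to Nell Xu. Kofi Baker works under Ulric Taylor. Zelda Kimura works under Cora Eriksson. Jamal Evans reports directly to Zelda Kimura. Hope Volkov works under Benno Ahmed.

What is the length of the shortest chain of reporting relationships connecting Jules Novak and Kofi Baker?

Jules Novak is in Kofi Baker's organization: the chain from Jules Novak up to Kofi Baker is Jules Novak → Nell Xu → Kofi Baker, which is 2 links.

2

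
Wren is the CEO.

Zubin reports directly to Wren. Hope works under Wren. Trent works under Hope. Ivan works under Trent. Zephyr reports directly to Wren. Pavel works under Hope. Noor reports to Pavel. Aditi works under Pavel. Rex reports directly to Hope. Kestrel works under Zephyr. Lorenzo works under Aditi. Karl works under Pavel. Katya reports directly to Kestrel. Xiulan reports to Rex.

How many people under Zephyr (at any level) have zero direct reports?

The only person in Zephyr's organization with no one reporting to them is Katya. That is 1.

1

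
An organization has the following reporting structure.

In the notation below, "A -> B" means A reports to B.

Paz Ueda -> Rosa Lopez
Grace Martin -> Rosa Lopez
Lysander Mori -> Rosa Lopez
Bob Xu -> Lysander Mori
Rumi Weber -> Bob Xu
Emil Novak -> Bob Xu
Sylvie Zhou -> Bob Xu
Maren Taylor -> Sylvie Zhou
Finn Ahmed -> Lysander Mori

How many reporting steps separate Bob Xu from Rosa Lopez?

2

Chain from Bob Xu up to Rosa Lopez: Bob Xu → Lysander Mori → Rosa Lopez. That is 2 steps up, so Bob Xu is 2 levels below Rosa Lopez.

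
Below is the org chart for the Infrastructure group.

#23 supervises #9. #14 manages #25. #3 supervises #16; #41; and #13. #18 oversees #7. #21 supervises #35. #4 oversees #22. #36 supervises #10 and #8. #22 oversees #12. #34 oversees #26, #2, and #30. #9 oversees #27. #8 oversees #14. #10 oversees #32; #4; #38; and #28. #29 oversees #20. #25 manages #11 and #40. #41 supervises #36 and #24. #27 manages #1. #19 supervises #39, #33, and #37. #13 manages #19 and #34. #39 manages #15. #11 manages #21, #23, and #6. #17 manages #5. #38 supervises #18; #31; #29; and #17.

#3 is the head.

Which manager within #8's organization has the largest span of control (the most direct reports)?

Direct-report counts within #8's organization: #8 has 1; #14 has 1; #25 has 2; #11 has 3; #23 has 1; #9 has 1; #27 has 1; #21 has 1. The largest is 3, held by #11.

#11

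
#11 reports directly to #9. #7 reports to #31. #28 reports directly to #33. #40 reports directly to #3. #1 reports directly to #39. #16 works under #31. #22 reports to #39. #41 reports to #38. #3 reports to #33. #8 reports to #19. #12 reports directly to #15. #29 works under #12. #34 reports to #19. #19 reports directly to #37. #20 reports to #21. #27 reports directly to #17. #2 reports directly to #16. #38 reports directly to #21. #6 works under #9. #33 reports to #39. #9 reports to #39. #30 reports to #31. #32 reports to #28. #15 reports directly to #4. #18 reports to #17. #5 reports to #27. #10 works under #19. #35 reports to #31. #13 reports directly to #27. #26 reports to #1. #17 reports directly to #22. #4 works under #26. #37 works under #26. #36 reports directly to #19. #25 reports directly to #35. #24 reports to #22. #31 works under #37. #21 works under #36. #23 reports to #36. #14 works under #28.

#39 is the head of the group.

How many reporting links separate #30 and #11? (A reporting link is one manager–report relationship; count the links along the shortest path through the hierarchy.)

#30 is 5 levels below #39, and #11 is 2 levels below #39 (their lowest common manager). The shortest path runs up from #30 to #39 and back down to #11: 5 + 2 = 7 links.

7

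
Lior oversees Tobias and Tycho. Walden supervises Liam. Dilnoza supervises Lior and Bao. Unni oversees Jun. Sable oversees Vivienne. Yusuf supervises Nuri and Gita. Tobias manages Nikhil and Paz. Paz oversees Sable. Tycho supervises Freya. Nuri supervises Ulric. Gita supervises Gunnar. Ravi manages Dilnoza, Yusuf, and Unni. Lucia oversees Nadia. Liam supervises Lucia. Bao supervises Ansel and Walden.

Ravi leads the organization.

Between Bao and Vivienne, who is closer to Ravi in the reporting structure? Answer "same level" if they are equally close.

Bao is 2 levels below Ravi; Vivienne is 6. Bao is higher.

Bao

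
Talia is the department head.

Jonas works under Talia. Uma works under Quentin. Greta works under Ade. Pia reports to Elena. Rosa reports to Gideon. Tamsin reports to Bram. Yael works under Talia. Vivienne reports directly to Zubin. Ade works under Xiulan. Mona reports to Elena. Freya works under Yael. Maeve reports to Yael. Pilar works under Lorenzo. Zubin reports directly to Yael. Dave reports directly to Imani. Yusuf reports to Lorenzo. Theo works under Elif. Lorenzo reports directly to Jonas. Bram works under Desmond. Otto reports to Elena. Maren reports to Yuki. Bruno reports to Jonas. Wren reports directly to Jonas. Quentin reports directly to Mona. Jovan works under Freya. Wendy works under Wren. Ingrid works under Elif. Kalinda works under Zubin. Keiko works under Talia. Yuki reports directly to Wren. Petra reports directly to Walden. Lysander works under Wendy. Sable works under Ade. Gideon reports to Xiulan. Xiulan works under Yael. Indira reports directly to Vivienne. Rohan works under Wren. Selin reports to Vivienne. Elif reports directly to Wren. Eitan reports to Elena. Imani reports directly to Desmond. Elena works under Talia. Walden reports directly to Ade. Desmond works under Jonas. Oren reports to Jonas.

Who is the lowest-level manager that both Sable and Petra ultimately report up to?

Sable's chain of managers is Ade, Xiulan, Yael, Talia. Petra's chain of managers is Walden, Ade, Xiulan, Yael, Talia. The first manager that appears in both chains is Ade.

Ade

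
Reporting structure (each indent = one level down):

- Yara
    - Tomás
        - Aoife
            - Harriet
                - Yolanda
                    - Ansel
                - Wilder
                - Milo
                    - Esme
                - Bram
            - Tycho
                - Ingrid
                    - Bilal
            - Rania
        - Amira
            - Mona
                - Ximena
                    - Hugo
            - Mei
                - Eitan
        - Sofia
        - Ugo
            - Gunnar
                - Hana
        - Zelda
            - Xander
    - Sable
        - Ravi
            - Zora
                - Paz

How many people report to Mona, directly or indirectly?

Mona directly manages Ximena. Under Ximena: Hugo (1). That's 2 in total.

2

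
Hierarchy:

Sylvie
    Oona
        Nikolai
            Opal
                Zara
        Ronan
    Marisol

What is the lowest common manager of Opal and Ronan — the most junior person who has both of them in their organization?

Oona

Opal's chain of managers is Nikolai, Oona, Sylvie. Ronan's chain of managers is Oona, Sylvie. The first manager that appears in both chains is Oona.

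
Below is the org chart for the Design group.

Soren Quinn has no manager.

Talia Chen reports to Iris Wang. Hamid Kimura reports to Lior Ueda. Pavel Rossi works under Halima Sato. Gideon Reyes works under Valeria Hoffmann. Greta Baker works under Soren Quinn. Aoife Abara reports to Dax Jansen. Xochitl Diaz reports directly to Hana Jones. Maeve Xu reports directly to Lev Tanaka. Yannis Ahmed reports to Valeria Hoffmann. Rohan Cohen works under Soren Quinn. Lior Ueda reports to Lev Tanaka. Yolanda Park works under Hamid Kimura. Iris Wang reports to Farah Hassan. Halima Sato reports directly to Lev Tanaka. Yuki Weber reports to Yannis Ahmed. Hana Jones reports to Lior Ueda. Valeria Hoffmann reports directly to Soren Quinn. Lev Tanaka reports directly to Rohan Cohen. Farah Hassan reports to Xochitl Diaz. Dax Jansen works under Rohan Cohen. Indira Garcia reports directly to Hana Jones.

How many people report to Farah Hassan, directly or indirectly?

2

Farah Hassan directly manages Iris Wang. Under Iris Wang: Talia Chen (1). That's 2 in total.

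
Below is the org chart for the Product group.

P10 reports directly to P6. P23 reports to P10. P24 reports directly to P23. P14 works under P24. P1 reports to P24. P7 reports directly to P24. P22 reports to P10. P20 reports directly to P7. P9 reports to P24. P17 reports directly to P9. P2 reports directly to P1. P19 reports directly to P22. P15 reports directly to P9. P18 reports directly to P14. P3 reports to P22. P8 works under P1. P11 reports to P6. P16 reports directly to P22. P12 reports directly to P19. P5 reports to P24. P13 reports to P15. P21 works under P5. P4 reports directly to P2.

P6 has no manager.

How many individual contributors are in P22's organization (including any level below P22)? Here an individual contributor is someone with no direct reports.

The people in P22's organization with no one reporting to them are P16, P3, P12. That is 3.

3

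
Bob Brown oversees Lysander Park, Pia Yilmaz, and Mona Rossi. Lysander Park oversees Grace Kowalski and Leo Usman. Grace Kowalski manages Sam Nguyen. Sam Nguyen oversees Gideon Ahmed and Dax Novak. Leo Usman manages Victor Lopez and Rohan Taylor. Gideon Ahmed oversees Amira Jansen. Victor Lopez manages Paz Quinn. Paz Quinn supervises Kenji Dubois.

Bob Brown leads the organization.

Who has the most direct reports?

Direct-report counts: Bob Brown has 3; Lysander Park has 2; Leo Usman has 2; Victor Lopez has 1; Paz Quinn has 1; Grace Kowalski has 1; Sam Nguyen has 2; Gideon Ahmed has 1. The largest is 3, held by Bob Brown.

Bob Brown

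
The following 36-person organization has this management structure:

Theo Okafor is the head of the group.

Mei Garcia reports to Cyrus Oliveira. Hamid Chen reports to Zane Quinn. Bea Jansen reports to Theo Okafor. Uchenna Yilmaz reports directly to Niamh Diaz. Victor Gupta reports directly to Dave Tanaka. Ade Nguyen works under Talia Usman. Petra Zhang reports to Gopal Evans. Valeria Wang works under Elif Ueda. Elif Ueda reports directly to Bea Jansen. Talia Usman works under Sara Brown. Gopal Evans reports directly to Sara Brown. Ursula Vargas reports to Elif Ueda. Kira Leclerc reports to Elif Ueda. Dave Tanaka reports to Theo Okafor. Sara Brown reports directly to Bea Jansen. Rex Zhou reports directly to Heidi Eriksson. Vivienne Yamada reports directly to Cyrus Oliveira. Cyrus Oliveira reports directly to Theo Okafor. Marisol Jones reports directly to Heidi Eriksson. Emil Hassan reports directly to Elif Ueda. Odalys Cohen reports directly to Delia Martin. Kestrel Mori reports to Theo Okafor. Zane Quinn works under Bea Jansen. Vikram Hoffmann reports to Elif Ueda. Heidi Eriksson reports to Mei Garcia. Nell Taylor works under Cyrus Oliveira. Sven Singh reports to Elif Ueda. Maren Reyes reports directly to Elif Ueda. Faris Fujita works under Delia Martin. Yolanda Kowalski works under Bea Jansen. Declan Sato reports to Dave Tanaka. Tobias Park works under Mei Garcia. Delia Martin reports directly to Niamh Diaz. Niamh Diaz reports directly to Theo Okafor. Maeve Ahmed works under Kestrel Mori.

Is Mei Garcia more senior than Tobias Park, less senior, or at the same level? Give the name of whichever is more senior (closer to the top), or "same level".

Mei Garcia is 2 levels below Theo Okafor; Tobias Park is 3. Mei Garcia is higher.

Mei Garcia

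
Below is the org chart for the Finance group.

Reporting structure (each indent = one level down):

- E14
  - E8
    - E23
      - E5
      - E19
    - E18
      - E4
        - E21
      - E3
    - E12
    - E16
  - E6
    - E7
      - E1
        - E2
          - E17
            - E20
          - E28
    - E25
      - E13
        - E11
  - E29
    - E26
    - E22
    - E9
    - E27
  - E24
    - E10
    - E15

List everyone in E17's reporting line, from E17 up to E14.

E17 reports to E2. E2 reports to E1. E1 reports to E7. E7 reports to E6. E6 reports to E14. E14 is at the top.

E17 -> E2 -> E1 -> E7 -> E6 -> E14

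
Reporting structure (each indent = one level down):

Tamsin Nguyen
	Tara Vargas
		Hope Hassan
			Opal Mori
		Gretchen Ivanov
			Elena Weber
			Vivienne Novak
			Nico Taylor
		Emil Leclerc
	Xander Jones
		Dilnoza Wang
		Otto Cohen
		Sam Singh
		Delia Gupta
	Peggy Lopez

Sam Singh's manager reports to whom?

Sam Singh reports to Xander Jones, and Xander Jones reports to Tamsin Nguyen. So Sam Singh's skip-level manager is Tamsin Nguyen.

Tamsin Nguyen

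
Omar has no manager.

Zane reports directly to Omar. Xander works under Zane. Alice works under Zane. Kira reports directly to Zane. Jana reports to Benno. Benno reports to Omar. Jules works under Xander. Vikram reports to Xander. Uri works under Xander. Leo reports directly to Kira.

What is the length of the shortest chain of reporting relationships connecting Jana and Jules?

5

Jana is 2 levels below Omar, and Jules is 3 levels below Omar (their lowest common manager). The shortest path runs up from Jana to Omar and back down to Jules: 2 + 3 = 5 links.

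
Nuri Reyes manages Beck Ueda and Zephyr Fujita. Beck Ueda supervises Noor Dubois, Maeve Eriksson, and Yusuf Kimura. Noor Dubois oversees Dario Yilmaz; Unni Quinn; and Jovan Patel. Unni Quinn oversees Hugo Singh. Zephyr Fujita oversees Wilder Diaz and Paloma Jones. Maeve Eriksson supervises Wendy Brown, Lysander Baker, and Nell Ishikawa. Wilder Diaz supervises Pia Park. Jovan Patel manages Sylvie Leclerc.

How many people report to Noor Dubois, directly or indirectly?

Noor Dubois directly manages Unni Quinn, Dario Yilmaz, Jovan Patel. Under Unni Quinn: Hugo Singh (1). Dario Yilmaz has no reports. Under Jovan Patel: Sylvie Leclerc (1). So Noor Dubois's organization is 3 direct reports plus everyone under them: 2 + 1 + 2 = 5.

5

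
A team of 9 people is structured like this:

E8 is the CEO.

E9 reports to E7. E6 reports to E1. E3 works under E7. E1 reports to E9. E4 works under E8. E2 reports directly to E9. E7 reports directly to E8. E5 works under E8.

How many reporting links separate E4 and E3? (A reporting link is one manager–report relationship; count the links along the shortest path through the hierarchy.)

E4 is 1 level below E8, and E3 is 2 levels below E8 (their lowest common manager). The shortest path runs up from E4 to E8 and back down to E3: 1 + 2 = 3 links.

3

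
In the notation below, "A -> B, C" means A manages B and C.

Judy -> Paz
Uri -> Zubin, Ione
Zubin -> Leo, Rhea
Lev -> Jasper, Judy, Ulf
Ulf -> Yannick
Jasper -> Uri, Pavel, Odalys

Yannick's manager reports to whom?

Lev

Yannick reports to Ulf, and Ulf reports to Lev. So Yannick's skip-level manager is Lev.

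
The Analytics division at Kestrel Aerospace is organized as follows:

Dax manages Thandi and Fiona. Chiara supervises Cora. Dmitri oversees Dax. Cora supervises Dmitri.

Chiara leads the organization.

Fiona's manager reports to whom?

Dmitri

Fiona reports to Dax, and Dax reports to Dmitri. So Fiona's skip-level manager is Dmitri.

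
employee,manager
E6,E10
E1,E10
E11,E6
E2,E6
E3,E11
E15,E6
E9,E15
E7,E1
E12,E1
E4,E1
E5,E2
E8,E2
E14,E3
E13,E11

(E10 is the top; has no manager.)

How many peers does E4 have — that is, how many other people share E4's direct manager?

2

E4 reports to E1. E1's other direct reports are E7, E12 — 2 peers.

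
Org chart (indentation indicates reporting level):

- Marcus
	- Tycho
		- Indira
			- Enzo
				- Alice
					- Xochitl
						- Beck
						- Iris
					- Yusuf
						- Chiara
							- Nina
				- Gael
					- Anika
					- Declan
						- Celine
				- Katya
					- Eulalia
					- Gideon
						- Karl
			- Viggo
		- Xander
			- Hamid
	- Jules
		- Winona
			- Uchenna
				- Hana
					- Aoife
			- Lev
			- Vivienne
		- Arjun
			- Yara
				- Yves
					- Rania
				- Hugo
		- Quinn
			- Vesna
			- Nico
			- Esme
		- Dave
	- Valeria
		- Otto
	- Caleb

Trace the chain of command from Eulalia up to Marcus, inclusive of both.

Eulalia -> Katya -> Enzo -> Indira -> Tycho -> Marcus

Eulalia reports to Katya. Katya reports to Enzo. Enzo reports to Indira. Indira reports to Tycho. Tycho reports to Marcus. Marcus is at the top.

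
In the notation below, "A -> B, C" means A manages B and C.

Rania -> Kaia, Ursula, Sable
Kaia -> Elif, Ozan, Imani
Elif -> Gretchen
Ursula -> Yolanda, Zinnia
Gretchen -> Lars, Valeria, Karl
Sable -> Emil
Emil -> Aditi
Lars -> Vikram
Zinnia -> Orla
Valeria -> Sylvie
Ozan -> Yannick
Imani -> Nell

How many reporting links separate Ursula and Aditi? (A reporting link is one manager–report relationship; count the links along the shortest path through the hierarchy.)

Ursula is 1 level below Rania, and Aditi is 3 levels below Rania (their lowest common manager). The shortest path runs up from Ursula to Rania and back down to Aditi: 1 + 3 = 4 links.

4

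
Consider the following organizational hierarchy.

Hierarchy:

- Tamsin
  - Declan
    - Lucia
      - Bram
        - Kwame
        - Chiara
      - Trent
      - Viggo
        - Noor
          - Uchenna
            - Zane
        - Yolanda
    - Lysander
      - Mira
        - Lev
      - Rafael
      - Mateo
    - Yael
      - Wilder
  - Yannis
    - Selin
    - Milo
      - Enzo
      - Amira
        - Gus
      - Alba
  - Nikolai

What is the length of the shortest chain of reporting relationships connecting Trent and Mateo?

4

Trent is 2 levels below Declan, and Mateo is 2 levels below Declan (their lowest common manager). The shortest path runs up from Trent to Declan and back down to Mateo: 2 + 2 = 4 links.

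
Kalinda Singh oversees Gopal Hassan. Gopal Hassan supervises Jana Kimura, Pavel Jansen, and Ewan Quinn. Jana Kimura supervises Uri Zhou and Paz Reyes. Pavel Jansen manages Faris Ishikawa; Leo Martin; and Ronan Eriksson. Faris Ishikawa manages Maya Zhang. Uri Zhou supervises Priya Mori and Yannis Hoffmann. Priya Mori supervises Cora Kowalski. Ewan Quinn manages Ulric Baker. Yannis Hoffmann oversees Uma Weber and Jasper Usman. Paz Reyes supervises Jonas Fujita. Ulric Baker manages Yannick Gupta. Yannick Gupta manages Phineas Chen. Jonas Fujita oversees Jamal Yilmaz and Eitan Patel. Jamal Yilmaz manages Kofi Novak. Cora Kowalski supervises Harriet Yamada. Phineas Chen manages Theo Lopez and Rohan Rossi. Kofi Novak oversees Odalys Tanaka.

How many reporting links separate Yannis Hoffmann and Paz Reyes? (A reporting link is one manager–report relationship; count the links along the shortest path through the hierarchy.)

Yannis Hoffmann is 2 levels below Jana Kimura, and Paz Reyes is 1 level below Jana Kimura (their lowest common manager). The shortest path runs up from Yannis Hoffmann to Jana Kimura and back down to Paz Reyes: 2 + 1 = 3 links.

3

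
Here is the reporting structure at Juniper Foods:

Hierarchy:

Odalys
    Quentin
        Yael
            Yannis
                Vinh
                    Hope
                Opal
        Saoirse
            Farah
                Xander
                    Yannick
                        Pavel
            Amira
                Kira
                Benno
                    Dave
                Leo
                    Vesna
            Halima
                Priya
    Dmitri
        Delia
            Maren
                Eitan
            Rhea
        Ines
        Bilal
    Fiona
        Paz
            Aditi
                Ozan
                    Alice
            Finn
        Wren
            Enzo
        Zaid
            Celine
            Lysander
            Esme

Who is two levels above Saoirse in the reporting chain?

Odalys

Saoirse reports to Quentin, and Quentin reports to Odalys. So Saoirse's skip-level manager is Odalys.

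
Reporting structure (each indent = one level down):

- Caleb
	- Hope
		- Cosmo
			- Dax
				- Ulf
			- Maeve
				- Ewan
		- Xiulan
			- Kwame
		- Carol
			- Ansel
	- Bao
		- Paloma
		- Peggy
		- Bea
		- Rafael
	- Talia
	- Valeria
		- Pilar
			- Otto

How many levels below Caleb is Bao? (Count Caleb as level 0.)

Chain from Bao up to Caleb: Bao → Caleb. That is 1 step up, so Bao is 1 level below Caleb.

1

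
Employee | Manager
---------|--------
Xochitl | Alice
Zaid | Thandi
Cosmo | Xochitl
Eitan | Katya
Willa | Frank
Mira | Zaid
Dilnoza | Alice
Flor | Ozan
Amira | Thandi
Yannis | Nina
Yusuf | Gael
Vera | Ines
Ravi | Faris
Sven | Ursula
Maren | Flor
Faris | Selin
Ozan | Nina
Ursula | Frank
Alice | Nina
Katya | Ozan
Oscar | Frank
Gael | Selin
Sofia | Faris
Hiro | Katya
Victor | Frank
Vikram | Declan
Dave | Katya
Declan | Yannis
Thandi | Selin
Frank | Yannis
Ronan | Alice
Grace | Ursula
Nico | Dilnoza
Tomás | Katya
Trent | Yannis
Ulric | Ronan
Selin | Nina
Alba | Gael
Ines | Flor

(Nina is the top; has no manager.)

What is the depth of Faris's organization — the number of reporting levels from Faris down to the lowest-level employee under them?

The longest chain under Faris runs Faris → Ravi, which is 1 level below Faris.

1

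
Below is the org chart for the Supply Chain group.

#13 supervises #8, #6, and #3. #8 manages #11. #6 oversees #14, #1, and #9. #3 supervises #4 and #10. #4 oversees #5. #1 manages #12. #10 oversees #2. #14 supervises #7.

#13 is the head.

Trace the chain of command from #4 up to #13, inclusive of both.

#4 reports to #3. #3 reports to #13. #13 is at the top.

#4 -> #3 -> #13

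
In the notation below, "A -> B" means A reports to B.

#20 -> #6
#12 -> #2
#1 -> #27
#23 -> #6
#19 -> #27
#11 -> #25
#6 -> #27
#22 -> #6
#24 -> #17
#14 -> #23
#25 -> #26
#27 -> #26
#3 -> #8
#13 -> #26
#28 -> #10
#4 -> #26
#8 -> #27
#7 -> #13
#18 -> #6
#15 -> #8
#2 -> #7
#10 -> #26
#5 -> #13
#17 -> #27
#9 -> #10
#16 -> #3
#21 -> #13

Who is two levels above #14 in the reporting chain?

#14 reports to #23, and #23 reports to #6. So #14's skip-level manager is #6.

#6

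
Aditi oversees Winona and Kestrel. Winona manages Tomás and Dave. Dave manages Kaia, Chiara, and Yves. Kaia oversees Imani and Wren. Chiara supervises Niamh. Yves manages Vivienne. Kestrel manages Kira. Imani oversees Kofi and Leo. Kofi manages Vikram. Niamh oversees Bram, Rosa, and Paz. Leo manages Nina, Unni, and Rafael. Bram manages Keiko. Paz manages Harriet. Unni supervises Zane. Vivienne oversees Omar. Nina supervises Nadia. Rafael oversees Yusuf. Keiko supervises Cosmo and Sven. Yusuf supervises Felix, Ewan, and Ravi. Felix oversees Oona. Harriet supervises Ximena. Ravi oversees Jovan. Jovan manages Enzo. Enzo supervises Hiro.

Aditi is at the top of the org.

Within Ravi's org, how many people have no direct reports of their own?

The only person in Ravi's organization with no one reporting to them is Hiro. That is 1.

1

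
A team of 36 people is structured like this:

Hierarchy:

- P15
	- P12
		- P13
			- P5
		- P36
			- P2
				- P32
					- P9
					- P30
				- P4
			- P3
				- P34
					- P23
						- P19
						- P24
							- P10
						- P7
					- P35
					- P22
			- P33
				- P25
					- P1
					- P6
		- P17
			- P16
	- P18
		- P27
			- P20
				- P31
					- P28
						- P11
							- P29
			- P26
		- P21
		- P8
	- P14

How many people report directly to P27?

2

P27 directly manages P20, P26. That is 2 direct reports.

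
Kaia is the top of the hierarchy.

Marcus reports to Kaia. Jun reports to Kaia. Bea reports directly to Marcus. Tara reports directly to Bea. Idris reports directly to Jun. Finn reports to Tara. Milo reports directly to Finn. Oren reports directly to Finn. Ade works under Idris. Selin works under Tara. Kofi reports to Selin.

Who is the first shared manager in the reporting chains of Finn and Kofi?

Finn's chain of managers is Tara, Bea, Marcus, Kaia. Kofi's chain of managers is Selin, Tara, Bea, Marcus, Kaia. The first manager that appears in both chains is Tara.

Tara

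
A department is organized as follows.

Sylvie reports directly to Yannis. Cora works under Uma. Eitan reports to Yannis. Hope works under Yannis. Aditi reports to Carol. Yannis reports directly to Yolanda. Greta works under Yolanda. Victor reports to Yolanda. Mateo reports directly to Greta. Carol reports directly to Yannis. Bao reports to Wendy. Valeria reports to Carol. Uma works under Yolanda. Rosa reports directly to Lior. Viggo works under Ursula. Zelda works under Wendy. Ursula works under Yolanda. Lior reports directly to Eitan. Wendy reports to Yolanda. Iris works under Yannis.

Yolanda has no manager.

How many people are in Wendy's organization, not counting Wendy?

2

Wendy directly manages Zelda, Bao. Zelda has no reports. Bao has no reports. So Wendy's organization is 2 direct reports plus everyone under them: 1 + 1 = 2.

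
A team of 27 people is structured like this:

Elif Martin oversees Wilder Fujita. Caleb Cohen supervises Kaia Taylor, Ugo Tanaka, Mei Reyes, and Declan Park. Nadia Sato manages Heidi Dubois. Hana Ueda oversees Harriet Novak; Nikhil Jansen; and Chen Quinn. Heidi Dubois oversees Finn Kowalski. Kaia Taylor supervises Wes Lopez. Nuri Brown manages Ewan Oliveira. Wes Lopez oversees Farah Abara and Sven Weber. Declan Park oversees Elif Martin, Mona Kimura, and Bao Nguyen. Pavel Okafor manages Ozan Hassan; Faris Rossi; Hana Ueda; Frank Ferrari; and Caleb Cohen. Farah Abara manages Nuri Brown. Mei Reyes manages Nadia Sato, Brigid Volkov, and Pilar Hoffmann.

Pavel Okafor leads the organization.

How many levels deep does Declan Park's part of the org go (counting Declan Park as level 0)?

2

The longest chain under Declan Park runs Declan Park → Elif Martin → Wilder Fujita, which is 2 levels below Declan Park.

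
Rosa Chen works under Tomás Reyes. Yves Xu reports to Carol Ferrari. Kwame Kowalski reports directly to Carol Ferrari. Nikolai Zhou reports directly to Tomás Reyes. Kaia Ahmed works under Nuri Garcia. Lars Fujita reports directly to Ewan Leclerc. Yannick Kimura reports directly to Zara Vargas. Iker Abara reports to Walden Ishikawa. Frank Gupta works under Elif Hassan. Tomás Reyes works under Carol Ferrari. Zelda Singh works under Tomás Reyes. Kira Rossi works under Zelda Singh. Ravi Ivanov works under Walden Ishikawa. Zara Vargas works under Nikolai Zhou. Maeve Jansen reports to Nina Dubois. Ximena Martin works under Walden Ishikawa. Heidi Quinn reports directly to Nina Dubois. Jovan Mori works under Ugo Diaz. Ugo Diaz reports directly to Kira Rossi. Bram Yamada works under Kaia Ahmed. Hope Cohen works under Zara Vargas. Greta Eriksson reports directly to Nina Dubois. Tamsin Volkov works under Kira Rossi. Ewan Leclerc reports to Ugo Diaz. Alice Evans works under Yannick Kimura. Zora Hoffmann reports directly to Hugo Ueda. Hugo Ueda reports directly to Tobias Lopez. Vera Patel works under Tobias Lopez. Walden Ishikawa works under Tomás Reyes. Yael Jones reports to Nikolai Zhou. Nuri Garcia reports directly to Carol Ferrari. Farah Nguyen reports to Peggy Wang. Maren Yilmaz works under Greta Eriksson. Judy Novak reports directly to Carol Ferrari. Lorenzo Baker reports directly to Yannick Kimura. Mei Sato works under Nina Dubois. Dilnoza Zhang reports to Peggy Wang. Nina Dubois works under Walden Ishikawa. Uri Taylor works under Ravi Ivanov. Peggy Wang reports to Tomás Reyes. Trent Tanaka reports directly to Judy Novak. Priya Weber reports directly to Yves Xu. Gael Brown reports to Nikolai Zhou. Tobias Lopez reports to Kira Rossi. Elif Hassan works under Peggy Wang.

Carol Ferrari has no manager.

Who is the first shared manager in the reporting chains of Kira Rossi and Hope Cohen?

Kira Rossi's chain of managers is Zelda Singh, Tomás Reyes, Carol Ferrari. Hope Cohen's chain of managers is Zara Vargas, Nikolai Zhou, Tomás Reyes, Carol Ferrari. The first manager that appears in both chains is Tomás Reyes.

Tomás Reyes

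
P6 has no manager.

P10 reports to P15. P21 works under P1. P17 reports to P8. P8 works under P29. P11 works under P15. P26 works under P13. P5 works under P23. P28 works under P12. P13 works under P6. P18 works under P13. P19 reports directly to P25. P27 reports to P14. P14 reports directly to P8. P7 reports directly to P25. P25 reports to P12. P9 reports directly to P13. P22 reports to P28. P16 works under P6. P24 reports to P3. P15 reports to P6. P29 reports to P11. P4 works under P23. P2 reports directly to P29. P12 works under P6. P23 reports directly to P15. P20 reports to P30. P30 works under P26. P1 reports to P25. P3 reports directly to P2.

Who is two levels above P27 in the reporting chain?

P8

P27 reports to P14, and P14 reports to P8. So P27's skip-level manager is P8.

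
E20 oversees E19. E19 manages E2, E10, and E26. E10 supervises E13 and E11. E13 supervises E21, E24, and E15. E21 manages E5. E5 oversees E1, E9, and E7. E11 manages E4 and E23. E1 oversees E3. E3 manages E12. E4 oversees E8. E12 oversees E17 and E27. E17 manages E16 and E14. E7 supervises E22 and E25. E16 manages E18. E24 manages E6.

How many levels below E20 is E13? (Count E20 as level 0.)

Chain from E13 up to E20: E13 → E10 → E19 → E20. That is 3 steps up, so E13 is 3 levels below E20.

3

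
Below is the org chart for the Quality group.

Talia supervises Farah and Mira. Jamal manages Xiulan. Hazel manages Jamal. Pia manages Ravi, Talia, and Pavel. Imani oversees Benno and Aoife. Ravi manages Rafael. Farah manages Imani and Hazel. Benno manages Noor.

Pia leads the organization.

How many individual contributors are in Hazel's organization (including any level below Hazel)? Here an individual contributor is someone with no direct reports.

The only person in Hazel's organization with no one reporting to them is Xiulan. That is 1.

1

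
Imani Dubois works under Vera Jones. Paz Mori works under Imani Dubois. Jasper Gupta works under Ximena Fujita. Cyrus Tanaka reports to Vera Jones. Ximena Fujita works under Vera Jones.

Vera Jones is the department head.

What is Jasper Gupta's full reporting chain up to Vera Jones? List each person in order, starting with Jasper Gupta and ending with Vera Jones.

Jasper Gupta reports to Ximena Fujita. Ximena Fujita reports to Vera Jones. Vera Jones is at the top.

Jasper Gupta -> Ximena Fujita -> Vera Jones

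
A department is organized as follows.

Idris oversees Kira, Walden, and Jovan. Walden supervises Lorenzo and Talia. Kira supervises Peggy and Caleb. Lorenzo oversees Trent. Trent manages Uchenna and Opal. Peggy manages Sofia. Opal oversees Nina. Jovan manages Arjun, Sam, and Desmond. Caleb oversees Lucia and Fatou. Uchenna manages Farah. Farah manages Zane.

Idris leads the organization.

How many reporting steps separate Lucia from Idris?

3

Chain from Lucia up to Idris: Lucia → Caleb → Kira → Idris. That is 3 steps up, so Lucia is 3 levels below Idris.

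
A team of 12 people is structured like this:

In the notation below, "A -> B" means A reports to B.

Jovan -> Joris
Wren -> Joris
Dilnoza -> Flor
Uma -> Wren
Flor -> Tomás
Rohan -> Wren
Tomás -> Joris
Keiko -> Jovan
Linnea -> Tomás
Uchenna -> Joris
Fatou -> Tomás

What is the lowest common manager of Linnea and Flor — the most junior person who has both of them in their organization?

Tomás

Linnea's chain of managers is Tomás, Joris. Flor's chain of managers is Tomás, Joris. The first manager that appears in both chains is Tomás.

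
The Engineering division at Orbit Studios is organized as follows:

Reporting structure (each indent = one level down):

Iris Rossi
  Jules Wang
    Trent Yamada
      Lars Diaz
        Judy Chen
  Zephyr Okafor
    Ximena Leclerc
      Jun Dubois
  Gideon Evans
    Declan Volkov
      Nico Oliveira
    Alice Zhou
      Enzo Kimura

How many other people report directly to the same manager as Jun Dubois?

Jun Dubois reports to Ximena Leclerc, and Ximena Leclerc has no other direct reports. Jun Dubois has 0 peers.

0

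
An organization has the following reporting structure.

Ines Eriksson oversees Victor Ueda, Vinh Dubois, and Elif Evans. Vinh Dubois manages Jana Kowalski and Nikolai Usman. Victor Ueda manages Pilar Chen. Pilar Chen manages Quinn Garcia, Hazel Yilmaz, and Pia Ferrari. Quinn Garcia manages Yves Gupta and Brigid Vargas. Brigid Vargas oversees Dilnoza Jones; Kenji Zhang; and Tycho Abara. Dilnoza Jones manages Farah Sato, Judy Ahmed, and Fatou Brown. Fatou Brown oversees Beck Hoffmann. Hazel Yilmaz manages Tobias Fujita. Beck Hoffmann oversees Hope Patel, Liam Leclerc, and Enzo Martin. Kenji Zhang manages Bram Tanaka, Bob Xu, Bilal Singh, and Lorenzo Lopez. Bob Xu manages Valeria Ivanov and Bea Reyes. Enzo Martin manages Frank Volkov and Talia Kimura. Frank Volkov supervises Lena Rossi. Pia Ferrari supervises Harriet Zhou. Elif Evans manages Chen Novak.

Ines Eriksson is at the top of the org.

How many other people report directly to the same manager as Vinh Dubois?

Vinh Dubois reports to Ines Eriksson. Ines Eriksson's other direct reports are Victor Ueda, Elif Evans — 2 peers.

2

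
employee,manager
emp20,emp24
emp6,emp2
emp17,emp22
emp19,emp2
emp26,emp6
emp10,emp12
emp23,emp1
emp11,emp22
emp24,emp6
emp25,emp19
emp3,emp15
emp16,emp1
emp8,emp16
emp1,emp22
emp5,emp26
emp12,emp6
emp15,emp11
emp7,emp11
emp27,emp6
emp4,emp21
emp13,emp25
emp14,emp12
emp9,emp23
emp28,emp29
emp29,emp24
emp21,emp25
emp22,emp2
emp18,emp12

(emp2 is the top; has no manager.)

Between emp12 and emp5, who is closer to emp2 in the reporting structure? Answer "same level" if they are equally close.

emp12 is 2 levels below emp2; emp5 is 3. emp12 is higher.

emp12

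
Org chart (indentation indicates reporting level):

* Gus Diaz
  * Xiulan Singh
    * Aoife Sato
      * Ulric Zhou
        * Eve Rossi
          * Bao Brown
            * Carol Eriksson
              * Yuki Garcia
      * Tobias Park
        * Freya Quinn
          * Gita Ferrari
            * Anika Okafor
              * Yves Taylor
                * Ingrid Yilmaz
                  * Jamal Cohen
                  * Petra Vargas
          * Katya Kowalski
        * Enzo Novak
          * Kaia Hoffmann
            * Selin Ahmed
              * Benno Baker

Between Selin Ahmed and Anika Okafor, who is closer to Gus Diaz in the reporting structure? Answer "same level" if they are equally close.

same level

Both Selin Ahmed and Anika Okafor are 6 levels below Gus Diaz.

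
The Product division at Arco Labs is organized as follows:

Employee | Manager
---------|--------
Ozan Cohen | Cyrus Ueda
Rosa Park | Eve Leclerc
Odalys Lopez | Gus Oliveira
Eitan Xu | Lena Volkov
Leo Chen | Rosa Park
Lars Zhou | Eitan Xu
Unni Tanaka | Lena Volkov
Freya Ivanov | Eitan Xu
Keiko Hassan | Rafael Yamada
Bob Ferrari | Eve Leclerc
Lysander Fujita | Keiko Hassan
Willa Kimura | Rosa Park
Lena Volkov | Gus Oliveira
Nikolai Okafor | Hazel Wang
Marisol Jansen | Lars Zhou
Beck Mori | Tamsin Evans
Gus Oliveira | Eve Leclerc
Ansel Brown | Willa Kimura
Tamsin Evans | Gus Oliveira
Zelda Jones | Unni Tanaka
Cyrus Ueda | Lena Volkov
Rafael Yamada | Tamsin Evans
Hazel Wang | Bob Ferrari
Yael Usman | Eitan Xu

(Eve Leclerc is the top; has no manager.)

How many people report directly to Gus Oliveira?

Gus Oliveira directly manages Lena Volkov, Tamsin Evans, Odalys Lopez. That is 3 direct reports.

3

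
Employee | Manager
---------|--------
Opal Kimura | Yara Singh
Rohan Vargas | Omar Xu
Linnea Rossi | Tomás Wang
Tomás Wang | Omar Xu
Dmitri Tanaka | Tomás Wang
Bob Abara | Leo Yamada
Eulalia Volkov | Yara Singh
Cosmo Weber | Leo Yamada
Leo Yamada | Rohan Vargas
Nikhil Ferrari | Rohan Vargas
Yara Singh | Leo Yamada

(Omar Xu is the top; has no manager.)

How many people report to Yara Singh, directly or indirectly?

2

Yara Singh directly manages Eulalia Volkov, Opal Kimura. Eulalia Volkov has no reports. Opal Kimura has no reports. So Yara Singh's organization is 2 direct reports plus everyone under them: 1 + 1 = 2.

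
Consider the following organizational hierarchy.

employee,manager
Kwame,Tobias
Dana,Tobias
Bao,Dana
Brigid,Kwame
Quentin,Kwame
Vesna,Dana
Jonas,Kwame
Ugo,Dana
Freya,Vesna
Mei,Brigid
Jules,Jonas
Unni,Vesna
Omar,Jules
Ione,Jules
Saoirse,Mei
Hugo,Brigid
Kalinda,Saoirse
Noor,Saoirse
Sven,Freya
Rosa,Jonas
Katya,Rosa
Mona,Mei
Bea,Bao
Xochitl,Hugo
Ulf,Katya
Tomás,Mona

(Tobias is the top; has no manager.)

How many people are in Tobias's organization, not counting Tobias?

Tobias directly manages Kwame, Dana. Under Kwame: Jonas, Rosa, Katya, Ulf, Jules, Ione, Omar, Quentin, Brigid, Hugo, Xochitl, Mei, Mona, Tomás, Saoirse, Noor, Kalinda (17). Under Dana: Ugo, Vesna, Unni, Freya, Sven, Bao, Bea (7). So Tobias's organization is 2 direct reports plus everyone under them: 18 + 8 = 26.

26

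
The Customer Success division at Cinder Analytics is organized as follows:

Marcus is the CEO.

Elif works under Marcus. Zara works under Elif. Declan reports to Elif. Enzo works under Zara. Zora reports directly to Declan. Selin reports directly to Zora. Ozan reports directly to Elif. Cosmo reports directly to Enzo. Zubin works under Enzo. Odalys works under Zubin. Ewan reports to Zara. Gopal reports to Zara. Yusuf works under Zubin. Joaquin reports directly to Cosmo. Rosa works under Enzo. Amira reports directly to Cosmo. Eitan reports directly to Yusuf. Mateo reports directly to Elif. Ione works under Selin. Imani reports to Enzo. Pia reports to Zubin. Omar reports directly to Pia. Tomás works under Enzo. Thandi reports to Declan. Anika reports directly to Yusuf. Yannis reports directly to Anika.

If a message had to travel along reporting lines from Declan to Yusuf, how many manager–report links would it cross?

Declan is 1 level below Elif, and Yusuf is 4 levels below Elif (their lowest common manager). The shortest path runs up from Declan to Elif and back down to Yusuf: 1 + 4 = 5 links.

5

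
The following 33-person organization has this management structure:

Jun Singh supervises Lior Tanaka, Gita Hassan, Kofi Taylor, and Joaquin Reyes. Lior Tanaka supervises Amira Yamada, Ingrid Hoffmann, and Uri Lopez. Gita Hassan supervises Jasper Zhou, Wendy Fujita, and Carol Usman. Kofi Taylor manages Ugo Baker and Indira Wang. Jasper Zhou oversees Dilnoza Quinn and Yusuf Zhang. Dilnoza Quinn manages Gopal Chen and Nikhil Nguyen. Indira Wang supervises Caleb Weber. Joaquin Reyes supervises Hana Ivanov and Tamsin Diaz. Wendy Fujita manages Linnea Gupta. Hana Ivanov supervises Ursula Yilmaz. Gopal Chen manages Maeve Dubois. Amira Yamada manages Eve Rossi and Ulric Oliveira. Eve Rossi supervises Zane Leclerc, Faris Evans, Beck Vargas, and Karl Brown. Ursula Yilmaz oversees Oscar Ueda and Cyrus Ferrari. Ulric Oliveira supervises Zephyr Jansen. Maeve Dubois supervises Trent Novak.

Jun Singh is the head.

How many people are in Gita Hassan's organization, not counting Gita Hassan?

Gita Hassan directly manages Jasper Zhou, Wendy Fujita, Carol Usman. Under Jasper Zhou: Yusuf Zhang, Dilnoza Quinn, Nikhil Nguyen, Gopal Chen, Maeve Dubois, Trent Novak (6). Under Wendy Fujita: Linnea Gupta (1). Carol Usman has no reports. So Gita Hassan's organization is 3 direct reports plus everyone under them: 7 + 2 + 1 = 10.

10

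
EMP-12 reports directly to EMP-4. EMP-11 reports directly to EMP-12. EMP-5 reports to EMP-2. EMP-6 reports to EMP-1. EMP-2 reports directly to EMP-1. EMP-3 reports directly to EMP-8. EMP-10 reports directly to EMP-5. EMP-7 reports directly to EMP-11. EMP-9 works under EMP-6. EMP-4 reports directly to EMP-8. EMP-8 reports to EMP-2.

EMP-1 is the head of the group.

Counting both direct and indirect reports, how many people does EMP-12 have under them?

2

EMP-12 directly manages EMP-11. Under EMP-11: EMP-7 (1). That's 2 in total.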